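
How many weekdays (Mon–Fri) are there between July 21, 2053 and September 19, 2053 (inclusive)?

45

July 21, 2053 is a Monday.
The range spans 61 days (inclusive of both endpoints).
61 = 7 × 8 + 5, so there are 8 full weeks plus 5 extra days.
Each full week contributes 5 weekdays (Mon–Fri): 8 × 5 = 40.
The 5 extra days are Mon, Tue, Wed, Thu, Fri — 5 of them qualify.
Total: 40 + 5 = 45.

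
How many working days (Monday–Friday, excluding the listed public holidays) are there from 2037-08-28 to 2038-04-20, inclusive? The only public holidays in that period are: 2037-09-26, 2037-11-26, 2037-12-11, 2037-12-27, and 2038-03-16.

2037-08-28 is a Friday.
That's 236 days from start to end, counting both.
236 = 7 × 33 + 5, so there are 33 full weeks plus 5 extra days.
Each full week contributes 5 weekdays (Mon–Fri): 33 × 5 = 165.
The 5 extra days are Friday, Saturday, Sunday, Monday, Tuesday — 3 of them qualify.
Total: 165 + 3 = 168.
Holidays: 2037-09-26 (Sat); 2037-11-26 (Thu); 2037-12-11 (Fri); 2037-12-27 (Sun); 2038-03-16 (Tue).
3 of the 5 holidays fall on weekdays; the rest are weekends and were already excluded.
Business days: 168 − 3 = 165.

165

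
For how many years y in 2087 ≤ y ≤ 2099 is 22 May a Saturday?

Day of week of May 22 in each year:
2087: Thu, 2088: Sat ✓, 2089: Sun, 2090: Mon, 2091: Tue, 2092: Thu, 2093: Fri, 2094: Sat ✓, 2095: Sun, 2096: Tue, 2097: Wed, 2098: Thu, 2099: Fri
Saturdays: 2088, 2094.

2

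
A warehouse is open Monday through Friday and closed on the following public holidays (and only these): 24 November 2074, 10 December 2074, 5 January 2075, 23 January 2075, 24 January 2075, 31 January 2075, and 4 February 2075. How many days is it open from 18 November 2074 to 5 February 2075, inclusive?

52

18 November 2074 is a Sunday.
The range spans 80 days (inclusive of both endpoints).
80 = 7 × 11 + 3, so there are 11 full weeks plus 3 extra days.
Each full week contributes 5 weekdays (Mon–Fri): 11 × 5 = 55.
The 3 extra days are Sun, Mon, Tue — 2 of them qualify.
Total: 55 + 2 = 57.
Holidays: 24 November 2074 (Sat); 10 December 2074 (Mon); 5 January 2075 (Sat); 23 January 2075 (Wed); 24 January 2075 (Thu); 31 January 2075 (Thu); 4 February 2075 (Mon).
5 of the 7 holidays fall on weekdays; the rest are weekends and were already excluded.
Business days: 57 − 5 = 52.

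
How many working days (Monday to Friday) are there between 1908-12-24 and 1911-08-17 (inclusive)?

691 weekdays

1908-12-24 is a Thursday.
From 1908-12-24 to 1911-08-17 is 967 days inclusive.
967 = 7 × 138 + 1, so there are 138 full weeks plus 1 extra day.
Each full week contributes 5 weekdays (Mon–Fri): 138 × 5 = 690.
The 1 extra day is Thursday — 1 of them qualifies.
Total: 690 + 1 = 691.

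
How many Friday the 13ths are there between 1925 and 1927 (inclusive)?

5

Friday-the-13ths by year:
1925: Feb, Mar, Nov
1926: Aug
1927: May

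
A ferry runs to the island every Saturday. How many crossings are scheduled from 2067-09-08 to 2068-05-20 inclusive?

2067-09-08 is a Thursday.
That's 256 days from start to end, counting both.
256 = 7 × 36 + 4, so there are 36 full weeks plus 4 extra days.
Each full week contributes one Saturday: 36 so far.
The 4 extra days are Thu, Fri, Sat, Sun — 1 of them qualifies.
Total: 36 + 1 = 37.

37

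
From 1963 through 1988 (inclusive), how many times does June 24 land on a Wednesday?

Day of week of June 24 in each year:
1963: Mon, 1964: Wed ✓, 1965: Thu, 1966: Fri, 1967: Sat, 1968: Mon, 1969: Tue, 1970: Wed ✓, 1971: Thu, 1972: Sat, 1973: Sun, 1974: Mon, 1975: Tue, 1976: Thu, 1977: Fri, 1978: Sat, 1979: Sun, 1980: Tue, 1981: Wed ✓, 1982: Thu, 1983: Fri, 1984: Sun, 1985: Mon, 1986: Tue, 1987: Wed ✓, 1988: Fri
Wednesdays: 1964, 1970, 1981, 1987.

4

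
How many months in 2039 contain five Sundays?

4

A month has five Sundays exactly when Sunday falls within its first (length − 28) days.
Jan: 31 days, starts Sat → 5 of Sat, Sun, Mon ✓
Feb: 28 days, starts Tue → 5 of (none)
Mar: 31 days, starts Tue → 5 of Tue, Wed, Thu
Apr: 30 days, starts Fri → 5 of Fri, Sat
May: 31 days, starts Sun → 5 of Sun, Mon, Tue ✓
Jun: 30 days, starts Wed → 5 of Wed, Thu
Jul: 31 days, starts Fri → 5 of Fri, Sat, Sun ✓
Aug: 31 days, starts Mon → 5 of Mon, Tue, Wed
Sep: 30 days, starts Thu → 5 of Thu, Fri
Oct: 31 days, starts Sat → 5 of Sat, Sun, Mon ✓
Nov: 30 days, starts Tue → 5 of Tue, Wed
Dec: 31 days, starts Thu → 5 of Thu, Fri, Sat
Months with five Sundays: Jan, May, Jul, Oct.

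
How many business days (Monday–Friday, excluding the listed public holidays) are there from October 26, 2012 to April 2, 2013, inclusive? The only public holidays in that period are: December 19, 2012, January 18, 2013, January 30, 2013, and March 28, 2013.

October 26, 2012 is a Friday.
That's 159 days from start to end, counting both.
159 = 7 × 22 + 5, so there are 22 full weeks plus 5 extra days.
Each full week contributes 5 weekdays (Mon–Fri): 22 × 5 = 110.
The 5 extra days are Fri, Sat, Sun, Mon, Tue — 3 of them qualify.
Total: 110 + 3 = 113.
Holidays: December 19, 2012 (Wed); January 18, 2013 (Fri); January 30, 2013 (Wed); March 28, 2013 (Thu).
All 4 holidays fall on weekdays, so subtract 4.
Business days: 113 − 4 = 109.

109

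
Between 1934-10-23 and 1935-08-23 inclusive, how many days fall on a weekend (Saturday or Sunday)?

86

1934-10-23 is a Tuesday.
That's 305 days from start to end, counting both.
305 = 7 × 43 + 4, so there are 43 full weeks plus 4 extra days.
Each full week contributes 2 weekend days (Sat, Sun): 43 × 2 = 86.
The 4 extra days are Tue, Wed, Thu, Fri — none qualify.
Total: 86 + 0 = 86.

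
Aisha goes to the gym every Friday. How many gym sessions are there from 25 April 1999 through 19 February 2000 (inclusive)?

25 April 1999 is a Sunday.
From 25 April 1999 to 19 February 2000 is 301 days inclusive.
301 = 7 × 43, so the span is exactly 43 full weeks.
Each full week contributes one Friday: 43 so far.
Total: 43.

43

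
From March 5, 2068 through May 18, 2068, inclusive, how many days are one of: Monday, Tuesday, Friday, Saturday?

43

March 5, 2068 is a Monday.
From March 5, 2068 to May 18, 2068 is 75 days inclusive.
75 = 7 × 10 + 5, so there are 10 full weeks plus 5 extra days.
Each full week contributes 4 days from the set (Mon, Tue, Fri, Sat): 10 × 4 = 40.
The 5 extra days are Mon, Tue, Wed, Thu, Fri — 3 of them qualify.
Total: 40 + 3 = 43.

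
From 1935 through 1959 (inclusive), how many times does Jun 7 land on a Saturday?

4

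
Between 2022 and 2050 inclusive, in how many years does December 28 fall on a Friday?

Day of week of December 28 in each year:
2022: Wed, 2023: Thu, 2024: Sat, 2025: Sun, 2026: Mon, 2027: Tue, 2028: Thu, 2029: Fri ✓, 2030: Sat, 2031: Sun, 2032: Tue, 2033: Wed, 2034: Thu, 2035: Fri ✓, 2036: Sun, 2037: Mon, 2038: Tue, 2039: Wed, 2040: Fri ✓, 2041: Sat, 2042: Sun, 2043: Mon, 2044: Wed, 2045: Thu, 2046: Fri ✓, 2047: Sat, 2048: Mon, 2049: Tue, 2050: Wed
Fridays: 2029, 2035, 2040, 2046.

4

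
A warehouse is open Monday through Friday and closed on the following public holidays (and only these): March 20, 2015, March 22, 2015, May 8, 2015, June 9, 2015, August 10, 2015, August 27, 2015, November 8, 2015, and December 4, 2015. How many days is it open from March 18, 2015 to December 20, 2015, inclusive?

March 18, 2015 is a Wednesday.
That's 278 days from start to end, counting both.
278 = 7 × 39 + 5, so there are 39 full weeks plus 5 extra days.
Each full week contributes 5 weekdays (Mon–Fri): 39 × 5 = 195.
The 5 extra days are Wed, Thu, Fri, Sat, Sun — 3 of them qualify.
Total: 195 + 3 = 198.
Holidays: March 20, 2015 (Fri); March 22, 2015 (Sun); May 8, 2015 (Fri); June 9, 2015 (Tue); August 10, 2015 (Mon); August 27, 2015 (Thu); November 8, 2015 (Sun); December 4, 2015 (Fri).
6 of the 8 holidays fall on weekdays; the rest are weekends and were already excluded.
Business days: 198 − 6 = 192.

192 working days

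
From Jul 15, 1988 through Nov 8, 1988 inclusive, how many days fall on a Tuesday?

17

Jul 15, 1988 is a Friday.
That's 117 days from start to end, counting both.
117 = 7 × 16 + 5, so there are 16 full weeks plus 5 extra days.
Each full week contributes one Tuesday: 16 so far.
The 5 extra days are Fri, Sat, Sun, Mon, Tue — 1 of them qualifies.
Total: 16 + 1 = 17.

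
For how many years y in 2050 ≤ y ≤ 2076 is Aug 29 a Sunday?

Day of week of August 29 in each year:
2050: Mon, 2051: Tue, 2052: Thu, 2053: Fri, 2054: Sat, 2055: Sun ✓, 2056: Tue, 2057: Wed, 2058: Thu, 2059: Fri, 2060: Sun ✓, 2061: Mon, 2062: Tue, 2063: Wed, 2064: Fri, 2065: Sat, 2066: Sun ✓, 2067: Mon, 2068: Wed, 2069: Thu, 2070: Fri, 2071: Sat, 2072: Mon, 2073: Tue, 2074: Wed, 2075: Thu, 2076: Sat
Sundays: 2055, 2060, 2066.

3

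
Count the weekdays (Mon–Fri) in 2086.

2086-01-01 is a Tuesday.
From 2086-01-01 to 2086-12-31 is 365 days inclusive.
365 = 7 × 52 + 1, so there are 52 full weeks plus 1 extra day.
Each full week contributes 5 weekdays (Mon–Fri): 52 × 5 = 260.
The 1 extra day is Tuesday — 1 of them qualifies.
Total: 260 + 1 = 261.

261 weekdays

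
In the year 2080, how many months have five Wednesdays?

4

A month has five Wednesdays exactly when Wednesday falls within its first (length − 28) days.
Jan: 31 days, starts Mon → 5 of Mon, Tue, Wed ✓
Feb: 29 days, starts Thu → 5 of Thu
Mar: 31 days, starts Fri → 5 of Fri, Sat, Sun
Apr: 30 days, starts Mon → 5 of Mon, Tue
May: 31 days, starts Wed → 5 of Wed, Thu, Fri ✓
Jun: 30 days, starts Sat → 5 of Sat, Sun
Jul: 31 days, starts Mon → 5 of Mon, Tue, Wed ✓
Aug: 31 days, starts Thu → 5 of Thu, Fri, Sat
Sep: 30 days, starts Sun → 5 of Sun, Mon
Oct: 31 days, starts Tue → 5 of Tue, Wed, Thu ✓
Nov: 30 days, starts Fri → 5 of Fri, Sat
Dec: 31 days, starts Sun → 5 of Sun, Mon, Tue
Months with five Wednesdays: Jan, May, Jul, Oct.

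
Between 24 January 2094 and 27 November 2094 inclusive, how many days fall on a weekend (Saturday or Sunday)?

88

24 January 2094 is a Sunday.
That's 308 days from start to end, counting both.
308 = 7 × 44, so the span is exactly 44 full weeks.
Each full week contributes 2 weekend days (Sat, Sun): 44 × 2 = 88.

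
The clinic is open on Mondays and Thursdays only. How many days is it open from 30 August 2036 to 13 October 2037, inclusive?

117

30 August 2036 is a Saturday.
From 30 August 2036 to 13 October 2037 is 410 days inclusive.
410 = 7 × 58 + 4, so there are 58 full weeks plus 4 extra days.
Each full week contributes 2 days from the set (Mon, Thu): 58 × 2 = 116.
The 4 extra days are Sat, Sun, Mon, Tue — 1 of them qualifies.
Total: 116 + 1 = 117.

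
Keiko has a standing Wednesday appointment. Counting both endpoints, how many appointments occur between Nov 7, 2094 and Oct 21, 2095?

Nov 7, 2094 is a Sunday.
That's 349 days from start to end, counting both.
349 = 7 × 49 + 6, so there are 49 full weeks plus 6 extra days.
Each full week contributes one Wednesday: 49 so far.
The 6 extra days are Sunday, Monday, Tuesday, Wednesday, Thursday, Friday — 1 of them qualifies.
Total: 49 + 1 = 50.

50 Wednesdays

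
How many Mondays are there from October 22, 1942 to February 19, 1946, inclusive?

174 Mondays

October 22, 1942 is a Thursday.
That's 1217 days from start to end, counting both.
1217 = 7 × 173 + 6, so there are 173 full weeks plus 6 extra days.
Each full week contributes one Monday: 173 so far.
The 6 extra days are Thursday, Friday, Saturday, Sunday, Monday, Tuesday — 1 of them qualifies.
Total: 173 + 1 = 174.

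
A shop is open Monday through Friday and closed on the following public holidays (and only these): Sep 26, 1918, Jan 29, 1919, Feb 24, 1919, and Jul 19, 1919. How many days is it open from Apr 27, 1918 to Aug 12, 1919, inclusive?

334

Apr 27, 1918 is a Saturday.
From Apr 27, 1918 to Aug 12, 1919 is 473 days inclusive.
473 = 7 × 67 + 4, so there are 67 full weeks plus 4 extra days.
Each full week contributes 5 weekdays (Mon–Fri): 67 × 5 = 335.
The 4 extra days are Saturday, Sunday, Monday, Tuesday — 2 of them qualify.
Total: 335 + 2 = 337.
Holidays: Sep 26, 1918 (Thu); Jan 29, 1919 (Wed); Feb 24, 1919 (Mon); Jul 19, 1919 (Sat).
3 of the 4 holidays fall on weekdays; the rest are weekends and were already excluded.
Business days: 337 − 3 = 334.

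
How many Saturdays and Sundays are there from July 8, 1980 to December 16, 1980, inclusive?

46

July 8, 1980 is a Tuesday.
The range spans 162 days (inclusive of both endpoints).
162 = 7 × 23 + 1, so there are 23 full weeks plus 1 extra day.
Each full week contributes 2 weekend days (Sat, Sun): 23 × 2 = 46.
The 1 extra day is Tue — none qualify.
Total: 46 + 0 = 46.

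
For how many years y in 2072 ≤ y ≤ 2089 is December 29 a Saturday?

2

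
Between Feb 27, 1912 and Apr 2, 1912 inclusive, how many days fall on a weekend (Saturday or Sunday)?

10

Feb 27, 1912 is a Tuesday.
The range spans 36 days (inclusive of both endpoints).
36 = 7 × 5 + 1, so there are 5 full weeks plus 1 extra day.
Each full week contributes 2 weekend days (Sat, Sun): 5 × 2 = 10.
The 1 extra day is Tuesday — none qualify.
Total: 10 + 0 = 10.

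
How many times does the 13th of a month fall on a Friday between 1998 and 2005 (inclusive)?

13

Friday-the-13ths by year:
1998: Feb, Mar, Nov
1999: Aug
2000: Oct
2001: Apr, Jul
2002: Sep, Dec
2003: Jun
2004: Feb, Aug
2005: May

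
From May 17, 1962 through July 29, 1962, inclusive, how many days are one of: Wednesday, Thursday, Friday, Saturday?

May 17, 1962 is a Thursday.
The range spans 74 days (inclusive of both endpoints).
74 = 7 × 10 + 4, so there are 10 full weeks plus 4 extra days.
Each full week contributes 4 days from the set (Wed, Thu, Fri, Sat): 10 × 4 = 40.
The 4 extra days are Thu, Fri, Sat, Sun — 3 of them qualify.
Total: 40 + 3 = 43.

43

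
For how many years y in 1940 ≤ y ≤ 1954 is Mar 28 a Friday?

Day of week of March 28 in each year:
1940: Thu, 1941: Fri ✓, 1942: Sat, 1943: Sun, 1944: Tue, 1945: Wed, 1946: Thu, 1947: Fri ✓, 1948: Sun, 1949: Mon, 1950: Tue, 1951: Wed, 1952: Fri ✓, 1953: Sat, 1954: Sun
Fridays: 1941, 1947, 1952.

3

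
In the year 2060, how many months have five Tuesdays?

A month has five Tuesdays exactly when Tuesday falls within its first (length − 28) days.
Jan: 31 days, starts Thu → 5 of Thu, Fri, Sat
Feb: 29 days, starts Sun → 5 of Sun
Mar: 31 days, starts Mon → 5 of Mon, Tue, Wed ✓
Apr: 30 days, starts Thu → 5 of Thu, Fri
May: 31 days, starts Sat → 5 of Sat, Sun, Mon
Jun: 30 days, starts Tue → 5 of Tue, Wed ✓
Jul: 31 days, starts Thu → 5 of Thu, Fri, Sat
Aug: 31 days, starts Sun → 5 of Sun, Mon, Tue ✓
Sep: 30 days, starts Wed → 5 of Wed, Thu
Oct: 31 days, starts Fri → 5 of Fri, Sat, Sun
Nov: 30 days, starts Mon → 5 of Mon, Tue ✓
Dec: 31 days, starts Wed → 5 of Wed, Thu, Fri
Months with five Tuesdays: Mar, Jun, Aug, Nov.

4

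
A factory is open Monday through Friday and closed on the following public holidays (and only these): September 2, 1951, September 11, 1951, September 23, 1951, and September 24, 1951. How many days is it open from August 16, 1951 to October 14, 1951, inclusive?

August 16, 1951 is a Thursday.
That's 60 days from start to end, counting both.
60 = 7 × 8 + 4, so there are 8 full weeks plus 4 extra days.
Each full week contributes 5 weekdays (Mon–Fri): 8 × 5 = 40.
The 4 extra days are Thursday, Friday, Saturday, Sunday — 2 of them qualify.
Total: 40 + 2 = 42.
Holidays: September 2, 1951 (Sun); September 11, 1951 (Tue); September 23, 1951 (Sun); September 24, 1951 (Mon).
2 of the 4 holidays fall on weekdays; the rest are weekends and were already excluded.
Business days: 42 − 2 = 40.

40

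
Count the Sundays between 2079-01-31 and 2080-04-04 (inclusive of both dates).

2079-01-31 is a Tuesday.
The range spans 430 days (inclusive of both endpoints).
430 = 7 × 61 + 3, so there are 61 full weeks plus 3 extra days.
Each full week contributes one Sunday: 61 so far.
The 3 extra days are Tue, Wed, Thu — none qualify.
Total: 61 + 0 = 61.

61 Sundays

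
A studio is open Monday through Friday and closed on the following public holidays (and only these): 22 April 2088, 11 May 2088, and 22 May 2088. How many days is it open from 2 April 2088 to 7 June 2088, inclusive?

45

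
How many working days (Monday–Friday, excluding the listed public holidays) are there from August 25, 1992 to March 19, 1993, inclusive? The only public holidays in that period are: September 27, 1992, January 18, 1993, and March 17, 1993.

August 25, 1992 is a Tuesday.
That's 207 days from start to end, counting both.
207 = 7 × 29 + 4, so there are 29 full weeks plus 4 extra days.
Each full week contributes 5 weekdays (Mon–Fri): 29 × 5 = 145.
The 4 extra days are Tuesday, Wednesday, Thursday, Friday — 4 of them qualify.
Total: 145 + 4 = 149.
Holidays: September 27, 1992 (Sun); January 18, 1993 (Mon); March 17, 1993 (Wed).
2 of the 3 holidays fall on weekdays; the rest are weekends and were already excluded.
Business days: 149 − 2 = 147.

147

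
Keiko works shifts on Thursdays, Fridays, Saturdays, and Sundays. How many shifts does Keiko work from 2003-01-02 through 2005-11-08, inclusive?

596

2003-01-02 is a Thursday.
The range spans 1042 days (inclusive of both endpoints).
1042 = 7 × 148 + 6, so there are 148 full weeks plus 6 extra days.
Each full week contributes 4 days from the set (Thu, Fri, Sat, Sun): 148 × 4 = 592.
The 6 extra days are Thursday, Friday, Saturday, Sunday, Monday, Tuesday — 4 of them qualify.
Total: 592 + 4 = 596.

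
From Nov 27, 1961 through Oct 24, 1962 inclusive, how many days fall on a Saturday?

47

Nov 27, 1961 is a Monday.
From Nov 27, 1961 to Oct 24, 1962 is 332 days inclusive.
332 = 7 × 47 + 3, so there are 47 full weeks plus 3 extra days.
Each full week contributes one Saturday: 47 so far.
The 3 extra days are Mon, Tue, Wed — none qualify.
Total: 47 + 0 = 47.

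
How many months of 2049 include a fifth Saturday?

A month has five Saturdays exactly when Saturday falls within its first (length − 28) days.
Jan: 31 days, starts Fri → 5 of Fri, Sat, Sun ✓
Feb: 28 days, starts Mon → 5 of (none)
Mar: 31 days, starts Mon → 5 of Mon, Tue, Wed
Apr: 30 days, starts Thu → 5 of Thu, Fri
May: 31 days, starts Sat → 5 of Sat, Sun, Mon ✓
Jun: 30 days, starts Tue → 5 of Tue, Wed
Jul: 31 days, starts Thu → 5 of Thu, Fri, Sat ✓
Aug: 31 days, starts Sun → 5 of Sun, Mon, Tue
Sep: 30 days, starts Wed → 5 of Wed, Thu
Oct: 31 days, starts Fri → 5 of Fri, Sat, Sun ✓
Nov: 30 days, starts Mon → 5 of Mon, Tue
Dec: 31 days, starts Wed → 5 of Wed, Thu, Fri
Months with five Saturdays: Jan, May, Jul, Oct.

4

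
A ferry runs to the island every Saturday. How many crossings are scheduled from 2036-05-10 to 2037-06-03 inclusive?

2036-05-10 is a Saturday.
That's 390 days from start to end, counting both.
390 = 7 × 55 + 5, so there are 55 full weeks plus 5 extra days.
Each full week contributes one Saturday: 55 so far.
The 5 extra days are Saturday, Sunday, Monday, Tuesday, Wednesday — 1 of them qualifies.
Total: 55 + 1 = 56.

56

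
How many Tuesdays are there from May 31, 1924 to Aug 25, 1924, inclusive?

May 31, 1924 is a Saturday.
The range spans 87 days (inclusive of both endpoints).
87 = 7 × 12 + 3, so there are 12 full weeks plus 3 extra days.
Each full week contributes one Tuesday: 12 so far.
The 3 extra days are Saturday, Sunday, Monday — none qualify.
Total: 12 + 0 = 12.

12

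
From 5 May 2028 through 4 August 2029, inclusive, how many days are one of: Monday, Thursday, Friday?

5 May 2028 is a Friday.
That's 457 days from start to end, counting both.
457 = 7 × 65 + 2, so there are 65 full weeks plus 2 extra days.
Each full week contributes 3 days from the set (Mon, Thu, Fri): 65 × 3 = 195.
The 2 extra days are Fri, Sat — 1 of them qualifies.
Total: 195 + 1 = 196.

196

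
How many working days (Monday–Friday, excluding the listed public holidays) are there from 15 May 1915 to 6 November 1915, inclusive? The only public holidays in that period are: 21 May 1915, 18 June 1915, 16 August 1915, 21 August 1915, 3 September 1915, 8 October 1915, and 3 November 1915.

119 working days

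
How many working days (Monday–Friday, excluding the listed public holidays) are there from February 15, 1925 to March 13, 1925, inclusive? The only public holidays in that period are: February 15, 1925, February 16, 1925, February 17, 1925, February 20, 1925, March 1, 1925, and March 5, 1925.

February 15, 1925 is a Sunday.
That's 27 days from start to end, counting both.
27 = 7 × 3 + 6, so there are 3 full weeks plus 6 extra days.
Each full week contributes 5 weekdays (Mon–Fri): 3 × 5 = 15.
The 6 extra days are Sunday, Monday, Tuesday, Wednesday, Thursday, Friday — 5 of them qualify.
Total: 15 + 5 = 20.
Holidays: February 15, 1925 (Sun); February 16, 1925 (Mon); February 17, 1925 (Tue); February 20, 1925 (Fri); March 1, 1925 (Sun); March 5, 1925 (Thu).
4 of the 6 holidays fall on weekdays; the rest are weekends and were already excluded.
Business days: 20 − 4 = 16.

16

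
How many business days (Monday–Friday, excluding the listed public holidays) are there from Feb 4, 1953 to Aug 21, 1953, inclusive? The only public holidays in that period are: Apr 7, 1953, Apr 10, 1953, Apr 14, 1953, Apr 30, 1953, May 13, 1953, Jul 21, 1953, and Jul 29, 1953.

Feb 4, 1953 is a Wednesday.
That's 199 days from start to end, counting both.
199 = 7 × 28 + 3, so there are 28 full weeks plus 3 extra days.
Each full week contributes 5 weekdays (Mon–Fri): 28 × 5 = 140.
The 3 extra days are Wednesday, Thursday, Friday — 3 of them qualify.
Total: 140 + 3 = 143.
Holidays: Apr 7, 1953 (Tue); Apr 10, 1953 (Fri); Apr 14, 1953 (Tue); Apr 30, 1953 (Thu); May 13, 1953 (Wed); Jul 21, 1953 (Tue); Jul 29, 1953 (Wed).
All 7 holidays fall on weekdays, so subtract 7.
Business days: 143 − 7 = 136.

136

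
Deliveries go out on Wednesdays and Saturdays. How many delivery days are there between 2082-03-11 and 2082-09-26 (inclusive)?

2082-03-11 is a Wednesday.
The range spans 200 days (inclusive of both endpoints).
200 = 7 × 28 + 4, so there are 28 full weeks plus 4 extra days.
Each full week contributes 2 days from the set (Wed, Sat): 28 × 2 = 56.
The 4 extra days are Wednesday, Thursday, Friday, Saturday — 2 of them qualify.
Total: 56 + 2 = 58.

58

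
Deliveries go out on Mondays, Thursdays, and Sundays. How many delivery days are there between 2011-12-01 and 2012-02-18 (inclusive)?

34

2011-12-01 is a Thursday.
That's 80 days from start to end, counting both.
80 = 7 × 11 + 3, so there are 11 full weeks plus 3 extra days.
Each full week contributes 3 days from the set (Mon, Thu, Sun): 11 × 3 = 33.
The 3 extra days are Thu, Fri, Sat — 1 of them qualifies.
Total: 33 + 1 = 34.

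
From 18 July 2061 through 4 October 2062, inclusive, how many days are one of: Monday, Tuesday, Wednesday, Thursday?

18 July 2061 is a Monday.
From 18 July 2061 to 4 October 2062 is 444 days inclusive.
444 = 7 × 63 + 3, so there are 63 full weeks plus 3 extra days.
Each full week contributes 4 days from the set (Mon, Tue, Wed, Thu): 63 × 4 = 252.
The 3 extra days are Mon, Tue, Wed — 3 of them qualify.
Total: 252 + 3 = 255.

255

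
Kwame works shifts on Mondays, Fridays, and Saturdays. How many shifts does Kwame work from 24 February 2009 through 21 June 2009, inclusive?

50

24 February 2009 is a Tuesday.
From 24 February 2009 to 21 June 2009 is 118 days inclusive.
118 = 7 × 16 + 6, so there are 16 full weeks plus 6 extra days.
Each full week contributes 3 days from the set (Mon, Fri, Sat): 16 × 3 = 48.
The 6 extra days are Tuesday, Wednesday, Thursday, Friday, Saturday, Sunday — 2 of them qualify.
Total: 48 + 2 = 50.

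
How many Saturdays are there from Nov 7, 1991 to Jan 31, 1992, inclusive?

12 Saturdays

Nov 7, 1991 is a Thursday.
From Nov 7, 1991 to Jan 31, 1992 is 86 days inclusive.
86 = 7 × 12 + 2, so there are 12 full weeks plus 2 extra days.
Each full week contributes one Saturday: 12 so far.
The 2 extra days are Thursday, Friday — none qualify.
Total: 12 + 0 = 12.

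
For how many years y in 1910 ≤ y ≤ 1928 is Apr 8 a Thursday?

Day of week of April 8 in each year:
1910: Fri, 1911: Sat, 1912: Mon, 1913: Tue, 1914: Wed, 1915: Thu ✓, 1916: Sat, 1917: Sun, 1918: Mon, 1919: Tue, 1920: Thu ✓, 1921: Fri, 1922: Sat, 1923: Sun, 1924: Tue, 1925: Wed, 1926: Thu ✓, 1927: Fri, 1928: Sun
Thursdays: 1915, 1920, 1926.

3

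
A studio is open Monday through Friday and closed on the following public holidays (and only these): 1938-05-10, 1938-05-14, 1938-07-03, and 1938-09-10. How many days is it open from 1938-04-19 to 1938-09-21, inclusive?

111

1938-04-19 is a Tuesday.
The range spans 156 days (inclusive of both endpoints).
156 = 7 × 22 + 2, so there are 22 full weeks plus 2 extra days.
Each full week contributes 5 weekdays (Mon–Fri): 22 × 5 = 110.
The 2 extra days are Tuesday, Wednesday — 2 of them qualify.
Total: 110 + 2 = 112.
Holidays: 1938-05-10 (Tue); 1938-05-14 (Sat); 1938-07-03 (Sun); 1938-09-10 (Sat).
1 of the 4 holidays fall on weekdays; the rest are weekends and were already excluded.
Business days: 112 − 1 = 111.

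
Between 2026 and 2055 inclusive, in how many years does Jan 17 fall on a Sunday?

5

Day of week of January 17 in each year:
2026: Sat, 2027: Sun ✓, 2028: Mon, 2029: Wed, 2030: Thu, 2031: Fri, 2032: Sat, 2033: Mon, 2034: Tue, 2035: Wed, 2036: Thu, 2037: Sat, 2038: Sun ✓, 2039: Mon, 2040: Tue, 2041: Thu, 2042: Fri, 2043: Sat, 2044: Sun ✓, 2045: Tue, 2046: Wed, 2047: Thu, 2048: Fri, 2049: Sun ✓, 2050: Mon, 2051: Tue, 2052: Wed, 2053: Fri, 2054: Sat, 2055: Sun ✓
Sundays: 2027, 2038, 2044, 2049, 2055.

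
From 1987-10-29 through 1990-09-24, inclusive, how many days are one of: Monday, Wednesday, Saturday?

1987-10-29 is a Thursday.
The range spans 1062 days (inclusive of both endpoints).
1062 = 7 × 151 + 5, so there are 151 full weeks plus 5 extra days.
Each full week contributes 3 days from the set (Mon, Wed, Sat): 151 × 3 = 453.
The 5 extra days are Thu, Fri, Sat, Sun, Mon — 2 of them qualify.
Total: 453 + 2 = 455.

455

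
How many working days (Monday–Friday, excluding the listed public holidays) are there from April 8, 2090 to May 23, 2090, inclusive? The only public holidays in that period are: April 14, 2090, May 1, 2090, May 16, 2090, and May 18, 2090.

April 8, 2090 is a Saturday.
The range spans 46 days (inclusive of both endpoints).
46 = 7 × 6 + 4, so there are 6 full weeks plus 4 extra days.
Each full week contributes 5 weekdays (Mon–Fri): 6 × 5 = 30.
The 4 extra days are Saturday, Sunday, Monday, Tuesday — 2 of them qualify.
Total: 30 + 2 = 32.
Holidays: April 14, 2090 (Fri); May 1, 2090 (Mon); May 16, 2090 (Tue); May 18, 2090 (Thu).
All 4 holidays fall on weekdays, so subtract 4.
Business days: 32 − 4 = 28.

28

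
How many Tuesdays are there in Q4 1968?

14

October 1, 1968 is a Tuesday.
The range spans 92 days (inclusive of both endpoints).
92 = 7 × 13 + 1, so there are 13 full weeks plus 1 extra day.
Each full week contributes one Tuesday: 13 so far.
The 1 extra day is Tuesday — 1 of them qualifies.
Total: 13 + 1 = 14.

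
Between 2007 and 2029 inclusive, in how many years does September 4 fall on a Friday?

4

Day of week of September 4 in each year:
2007: Tue, 2008: Thu, 2009: Fri ✓, 2010: Sat, 2011: Sun, 2012: Tue, 2013: Wed, 2014: Thu, 2015: Fri ✓, 2016: Sun, 2017: Mon, 2018: Tue, 2019: Wed, 2020: Fri ✓, 2021: Sat, 2022: Sun, 2023: Mon, 2024: Wed, 2025: Thu, 2026: Fri ✓, 2027: Sat, 2028: Mon, 2029: Tue
Fridays: 2009, 2015, 2020, 2026.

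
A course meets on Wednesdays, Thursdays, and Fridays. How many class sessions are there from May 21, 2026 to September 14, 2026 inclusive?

May 21, 2026 is a Thursday.
That's 117 days from start to end, counting both.
117 = 7 × 16 + 5, so there are 16 full weeks plus 5 extra days.
Each full week contributes 3 days from the set (Wed, Thu, Fri): 16 × 3 = 48.
The 5 extra days are Thursday, Friday, Saturday, Sunday, Monday — 2 of them qualify.
Total: 48 + 2 = 50.

50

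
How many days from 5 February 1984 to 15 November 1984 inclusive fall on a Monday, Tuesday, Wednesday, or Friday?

5 February 1984 is a Sunday.
From 5 February 1984 to 15 November 1984 is 285 days inclusive.
285 = 7 × 40 + 5, so there are 40 full weeks plus 5 extra days.
Each full week contributes 4 days from the set (Mon, Tue, Wed, Fri): 40 × 4 = 160.
The 5 extra days are Sunday, Monday, Tuesday, Wednesday, Thursday — 3 of them qualify.
Total: 160 + 3 = 163.

163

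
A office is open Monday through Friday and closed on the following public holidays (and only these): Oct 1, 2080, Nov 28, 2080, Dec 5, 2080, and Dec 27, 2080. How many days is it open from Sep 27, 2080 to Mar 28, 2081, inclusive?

127

Sep 27, 2080 is a Friday.
From Sep 27, 2080 to Mar 28, 2081 is 183 days inclusive.
183 = 7 × 26 + 1, so there are 26 full weeks plus 1 extra day.
Each full week contributes 5 weekdays (Mon–Fri): 26 × 5 = 130.
The 1 extra day is Fri — 1 of them qualifies.
Total: 130 + 1 = 131.
Holidays: Oct 1, 2080 (Tue); Nov 28, 2080 (Thu); Dec 5, 2080 (Thu); Dec 27, 2080 (Fri).
All 4 holidays fall on weekdays, so subtract 4.
Business days: 131 − 4 = 127.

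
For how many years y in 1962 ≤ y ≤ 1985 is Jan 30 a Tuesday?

4

Day of week of January 30 in each year:
1962: Tue ✓, 1963: Wed, 1964: Thu, 1965: Sat, 1966: Sun, 1967: Mon, 1968: Tue ✓, 1969: Thu, 1970: Fri, 1971: Sat, 1972: Sun, 1973: Tue ✓, 1974: Wed, 1975: Thu, 1976: Fri, 1977: Sun, 1978: Mon, 1979: Tue ✓, 1980: Wed, 1981: Fri, 1982: Sat, 1983: Sun, 1984: Mon, 1985: Wed
Tuesdays: 1962, 1968, 1973, 1979.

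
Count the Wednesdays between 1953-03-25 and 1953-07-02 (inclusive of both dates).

15 Wednesdays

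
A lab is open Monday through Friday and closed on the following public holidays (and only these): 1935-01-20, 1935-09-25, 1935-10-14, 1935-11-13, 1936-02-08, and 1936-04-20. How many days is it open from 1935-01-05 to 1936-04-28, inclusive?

338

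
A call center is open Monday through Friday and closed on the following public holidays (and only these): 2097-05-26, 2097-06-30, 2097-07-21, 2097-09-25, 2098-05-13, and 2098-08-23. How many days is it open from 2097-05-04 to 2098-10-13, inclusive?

2097-05-04 is a Saturday.
That's 528 days from start to end, counting both.
528 = 7 × 75 + 3, so there are 75 full weeks plus 3 extra days.
Each full week contributes 5 weekdays (Mon–Fri): 75 × 5 = 375.
The 3 extra days are Saturday, Sunday, Monday — 1 of them qualifies.
Total: 375 + 1 = 376.
Holidays: 2097-05-26 (Sun); 2097-06-30 (Sun); 2097-07-21 (Sun); 2097-09-25 (Wed); 2098-05-13 (Tue); 2098-08-23 (Sat).
2 of the 6 holidays fall on weekdays; the rest are weekends and were already excluded.
Business days: 376 − 2 = 374.

374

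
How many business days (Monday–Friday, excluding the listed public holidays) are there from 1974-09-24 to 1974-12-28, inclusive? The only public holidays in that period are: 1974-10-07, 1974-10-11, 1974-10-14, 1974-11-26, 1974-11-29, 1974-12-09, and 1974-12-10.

1974-09-24 is a Tuesday.
The range spans 96 days (inclusive of both endpoints).
96 = 7 × 13 + 5, so there are 13 full weeks plus 5 extra days.
Each full week contributes 5 weekdays (Mon–Fri): 13 × 5 = 65.
The 5 extra days are Tue, Wed, Thu, Fri, Sat — 4 of them qualify.
Total: 65 + 4 = 69.
Holidays: 1974-10-07 (Mon); 1974-10-11 (Fri); 1974-10-14 (Mon); 1974-11-26 (Tue); 1974-11-29 (Fri); 1974-12-09 (Mon); 1974-12-10 (Tue).
All 7 holidays fall on weekdays, so subtract 7.
Business days: 69 − 7 = 62.

62 business days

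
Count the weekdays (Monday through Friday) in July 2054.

23 weekdays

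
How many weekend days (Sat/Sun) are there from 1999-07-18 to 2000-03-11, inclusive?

1999-07-18 is a Sunday.
That's 238 days from start to end, counting both.
238 = 7 × 34, so the span is exactly 34 full weeks.
Each full week contributes 2 weekend days (Sat, Sun): 34 × 2 = 68.

68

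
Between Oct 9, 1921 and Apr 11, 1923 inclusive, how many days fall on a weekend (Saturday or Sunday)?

Oct 9, 1921 is a Sunday.
That's 550 days from start to end, counting both.
550 = 7 × 78 + 4, so there are 78 full weeks plus 4 extra days.
Each full week contributes 2 weekend days (Sat, Sun): 78 × 2 = 156.
The 4 extra days are Sun, Mon, Tue, Wed — 1 of them qualifies.
Total: 156 + 1 = 157.

157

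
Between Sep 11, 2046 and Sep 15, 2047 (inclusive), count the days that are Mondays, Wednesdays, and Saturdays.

158

Sep 11, 2046 is a Tuesday.
From Sep 11, 2046 to Sep 15, 2047 is 370 days inclusive.
370 = 7 × 52 + 6, so there are 52 full weeks plus 6 extra days.
Each full week contributes 3 days from the set (Mon, Wed, Sat): 52 × 3 = 156.
The 6 extra days are Tue, Wed, Thu, Fri, Sat, Sun — 2 of them qualify.
Total: 156 + 2 = 158.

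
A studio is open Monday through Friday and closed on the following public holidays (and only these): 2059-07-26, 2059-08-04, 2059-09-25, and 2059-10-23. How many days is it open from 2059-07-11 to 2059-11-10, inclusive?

84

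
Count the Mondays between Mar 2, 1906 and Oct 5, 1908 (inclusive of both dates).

136

Mar 2, 1906 is a Friday.
The range spans 949 days (inclusive of both endpoints).
949 = 7 × 135 + 4, so there are 135 full weeks plus 4 extra days.
Each full week contributes one Monday: 135 so far.
The 4 extra days are Fri, Sat, Sun, Mon — 1 of them qualifies.
Total: 135 + 1 = 136.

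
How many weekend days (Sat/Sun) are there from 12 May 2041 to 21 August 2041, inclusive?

29

12 May 2041 is a Sunday.
That's 102 days from start to end, counting both.
102 = 7 × 14 + 4, so there are 14 full weeks plus 4 extra days.
Each full week contributes 2 weekend days (Sat, Sun): 14 × 2 = 28.
The 4 extra days are Sunday, Monday, Tuesday, Wednesday — 1 of them qualifies.
Total: 28 + 1 = 29.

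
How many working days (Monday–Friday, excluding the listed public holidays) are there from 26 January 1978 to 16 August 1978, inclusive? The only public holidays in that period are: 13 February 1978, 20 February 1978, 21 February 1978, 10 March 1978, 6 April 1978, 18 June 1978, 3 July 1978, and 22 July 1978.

139 working days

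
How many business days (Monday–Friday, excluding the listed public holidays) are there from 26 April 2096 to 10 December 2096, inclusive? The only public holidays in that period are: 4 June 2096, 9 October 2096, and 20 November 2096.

160 business days

26 April 2096 is a Thursday.
The range spans 229 days (inclusive of both endpoints).
229 = 7 × 32 + 5, so there are 32 full weeks plus 5 extra days.
Each full week contributes 5 weekdays (Mon–Fri): 32 × 5 = 160.
The 5 extra days are Thursday, Friday, Saturday, Sunday, Monday — 3 of them qualify.
Total: 160 + 3 = 163.
Holidays: 4 June 2096 (Mon); 9 October 2096 (Tue); 20 November 2096 (Tue).
All 3 holidays fall on weekdays, so subtract 3.
Business days: 163 − 3 = 160.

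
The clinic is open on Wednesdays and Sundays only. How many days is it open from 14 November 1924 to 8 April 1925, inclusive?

42

14 November 1924 is a Friday.
The range spans 146 days (inclusive of both endpoints).
146 = 7 × 20 + 6, so there are 20 full weeks plus 6 extra days.
Each full week contributes 2 days from the set (Wed, Sun): 20 × 2 = 40.
The 6 extra days are Fri, Sat, Sun, Mon, Tue, Wed — 2 of them qualify.
Total: 40 + 2 = 42.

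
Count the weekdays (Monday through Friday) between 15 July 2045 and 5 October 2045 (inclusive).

15 July 2045 is a Saturday.
The range spans 83 days (inclusive of both endpoints).
83 = 7 × 11 + 6, so there are 11 full weeks plus 6 extra days.
Each full week contributes 5 weekdays (Mon–Fri): 11 × 5 = 55.
The 6 extra days are Saturday, Sunday, Monday, Tuesday, Wednesday, Thursday — 4 of them qualify.
Total: 55 + 4 = 59.

59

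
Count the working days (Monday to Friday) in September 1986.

22

September 1, 1986 is a Monday.
From September 1, 1986 to September 30, 1986 is 30 days inclusive.
30 = 7 × 4 + 2, so there are 4 full weeks plus 2 extra days.
Each full week contributes 5 weekdays (Mon–Fri): 4 × 5 = 20.
The 2 extra days are Monday, Tuesday — 2 of them qualify.
Total: 20 + 2 = 22.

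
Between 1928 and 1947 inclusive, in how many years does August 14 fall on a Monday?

3

Day of week of August 14 in each year:
1928: Tue, 1929: Wed, 1930: Thu, 1931: Fri, 1932: Sun, 1933: Mon ✓, 1934: Tue, 1935: Wed, 1936: Fri, 1937: Sat, 1938: Sun, 1939: Mon ✓, 1940: Wed, 1941: Thu, 1942: Fri, 1943: Sat, 1944: Mon ✓, 1945: Tue, 1946: Wed, 1947: Thu
Mondays: 1933, 1939, 1944.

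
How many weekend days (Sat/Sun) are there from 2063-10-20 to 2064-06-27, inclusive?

2063-10-20 is a Saturday.
That's 252 days from start to end, counting both.
252 = 7 × 36, so the span is exactly 36 full weeks.
Each full week contributes 2 weekend days (Sat, Sun): 36 × 2 = 72.
Total: 72.

72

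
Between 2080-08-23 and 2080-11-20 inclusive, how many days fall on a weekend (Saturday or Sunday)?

2080-08-23 is a Friday.
That's 90 days from start to end, counting both.
90 = 7 × 12 + 6, so there are 12 full weeks plus 6 extra days.
Each full week contributes 2 weekend days (Sat, Sun): 12 × 2 = 24.
The 6 extra days are Fri, Sat, Sun, Mon, Tue, Wed — 2 of them qualify.
Total: 24 + 2 = 26.

26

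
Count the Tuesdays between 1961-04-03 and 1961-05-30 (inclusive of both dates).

9

1961-04-03 is a Monday.
From 1961-04-03 to 1961-05-30 is 58 days inclusive.
58 = 7 × 8 + 2, so there are 8 full weeks plus 2 extra days.
Each full week contributes one Tuesday: 8 so far.
The 2 extra days are Mon, Tue — 1 of them qualifies.
Total: 8 + 1 = 9.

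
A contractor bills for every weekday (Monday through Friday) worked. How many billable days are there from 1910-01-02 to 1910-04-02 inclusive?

65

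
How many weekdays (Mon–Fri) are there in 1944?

Jan 1, 1944 is a Saturday.
From Jan 1, 1944 to Dec 31, 1944 is 366 days inclusive.
366 = 7 × 52 + 2, so there are 52 full weeks plus 2 extra days.
Each full week contributes 5 weekdays (Mon–Fri): 52 × 5 = 260.
The 2 extra days are Sat, Sun — none qualify.
Total: 260 + 0 = 260.

260 weekdays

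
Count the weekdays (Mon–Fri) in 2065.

1 January 2065 is a Thursday.
That's 365 days from start to end, counting both.
365 = 7 × 52 + 1, so there are 52 full weeks plus 1 extra day.
Each full week contributes 5 weekdays (Mon–Fri): 52 × 5 = 260.
The 1 extra day is Thu — 1 of them qualifies.
Total: 260 + 1 = 261.

261 weekdays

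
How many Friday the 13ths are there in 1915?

The 13th falls on a Friday when the month's 13th has weekday Fri.
Jan 13 is Wed; Feb 13 is Sat; Mar 13 is Sat; Apr 13 is Tue; May 13 is Thu; Jun 13 is Sun; Jul 13 is Tue; Aug 13 is Fri ✓; Sep 13 is Mon; Oct 13 is Wed; Nov 13 is Sat; Dec 13 is Mon.
Friday the 13ths: Aug.

1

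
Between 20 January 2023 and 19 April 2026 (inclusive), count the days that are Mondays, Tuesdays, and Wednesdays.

20 January 2023 is a Friday.
That's 1186 days from start to end, counting both.
1186 = 7 × 169 + 3, so there are 169 full weeks plus 3 extra days.
Each full week contributes 3 days from the set (Mon, Tue, Wed): 169 × 3 = 507.
The 3 extra days are Friday, Saturday, Sunday — none qualify.
Total: 507 + 0 = 507.

507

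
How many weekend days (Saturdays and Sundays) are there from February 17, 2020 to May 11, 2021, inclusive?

128

February 17, 2020 is a Monday.
From February 17, 2020 to May 11, 2021 is 450 days inclusive.
450 = 7 × 64 + 2, so there are 64 full weeks plus 2 extra days.
Each full week contributes 2 weekend days (Sat, Sun): 64 × 2 = 128.
The 2 extra days are Mon, Tue — none qualify.
Total: 128 + 0 = 128.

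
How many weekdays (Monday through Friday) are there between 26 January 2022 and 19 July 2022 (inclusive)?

26 January 2022 is a Wednesday.
That's 175 days from start to end, counting both.
175 = 7 × 25, so the span is exactly 25 full weeks.
Each full week contributes 5 weekdays (Mon–Fri): 25 × 5 = 125.
Total: 125.

125 weekdays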